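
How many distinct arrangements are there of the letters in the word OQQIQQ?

OQQIQQ has 6 letters with Q appearing 4 times.
The number of distinct arrangements is 6!/(4!) = 720/24 = 30.

30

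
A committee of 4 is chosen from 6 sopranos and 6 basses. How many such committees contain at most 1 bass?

135

Split by how many basses are chosen (0 through 1).
Sum: C(6,0)·C(6,4) + C(6,1)·C(6,3) = 15 + 120 = 135.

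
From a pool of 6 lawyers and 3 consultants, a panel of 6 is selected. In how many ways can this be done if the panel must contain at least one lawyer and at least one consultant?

Unrestricted: C(9,6) = 84 ways to pick any 6 of the 9.
Subtract selections that omit an entire group: no lawyers → C(3,6) = 0; no consultants → C(6,6) = 1.
Both groups omitted at once is impossible, so 84 − 1 = 83.

83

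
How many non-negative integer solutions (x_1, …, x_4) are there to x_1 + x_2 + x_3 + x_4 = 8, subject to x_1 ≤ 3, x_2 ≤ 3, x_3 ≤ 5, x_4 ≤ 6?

Without the upper bounds there are C(11,3) = 165 ways to split 8 among 4 variables.
Subtract solutions that violate a single cap (substitute x_i' = x_i − (cap_i+1)): x_1 ≥ 4 gives C(7,3) = 35; x_2 ≥ 4 gives C(7,3) = 35; x_3 ≥ 6 gives C(5,3) = 10; x_4 ≥ 7 gives C(4,3) = 4. Together 84.
Add back pairs where two caps are both exceeded: 1 + 0 + 0 + 0 + 0 + 0 = 1.
By inclusion–exclusion the count is 165 − 84 + 1 = 82.

82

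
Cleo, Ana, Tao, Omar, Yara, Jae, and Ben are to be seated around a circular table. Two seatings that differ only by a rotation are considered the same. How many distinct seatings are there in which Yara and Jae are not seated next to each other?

480

All circular seatings of 7 people number (6)! = 720.
Those with Yara next to Jae: fuse the pair into one unit and seat 6 units around a circle — 2·(5)! = 240.
Subtracting, 720 − 240 = 480.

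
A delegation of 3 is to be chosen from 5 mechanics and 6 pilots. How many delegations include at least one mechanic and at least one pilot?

Total 3-person selections from all 11: C(11,3) = 165.
Selections missing a whole group: no mechanics → C(6,3) = 20; no pilots → C(5,3) = 10.
Both groups omitted at once is impossible, so 165 − 30 = 135.

135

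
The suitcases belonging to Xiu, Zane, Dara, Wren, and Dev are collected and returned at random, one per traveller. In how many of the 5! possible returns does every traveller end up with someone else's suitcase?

44

This is the derangement count D_5: permutations of 5 items with no fixed point.
By inclusion–exclusion this is Σ_{j=0}^{5} (−1)^j C(5,j)·(5−j)!.
Computing: 120 − 120 + 60 − 20 + 5 − 1 = 44.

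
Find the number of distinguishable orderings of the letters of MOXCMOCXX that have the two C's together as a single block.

Treat the 2 copies of C as a single block. The multiset to arrange is then {CC, M, M, O, O, X, X, X}, 8 items in all.
That gives (8)!/(3!·2!·2!) = 1680 arrangements.

1680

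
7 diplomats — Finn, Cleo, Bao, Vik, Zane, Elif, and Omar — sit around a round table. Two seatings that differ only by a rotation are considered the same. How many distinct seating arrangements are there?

Seat Finn anywhere (absorbing the rotational symmetry), then permute the other 6: (6)! = 720.

720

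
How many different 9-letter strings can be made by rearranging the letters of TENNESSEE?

3780

TENNESSEE has 9 letters with E appearing 4 times, N appearing twice, and S appearing twice.
So there are 9! / (4!·2!·2!) = 3780 distinguishable arrangements.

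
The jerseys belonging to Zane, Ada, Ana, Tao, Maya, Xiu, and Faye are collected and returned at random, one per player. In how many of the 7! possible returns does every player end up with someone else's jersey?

Count assignments avoiding every fixed point. For any j of the 7 players fixed to their old jersey, the other 7−j can be arranged in (7−j)! ways.
By inclusion–exclusion this is Σ_{j=0}^{7} (−1)^j C(7,j)·(7−j)!.
Computing: 5040 − 5040 + 2520 − 840 + 210 − 42 + 7 − 1 = 1854.

1854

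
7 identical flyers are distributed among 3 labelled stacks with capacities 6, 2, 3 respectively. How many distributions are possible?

11

Ignoring the caps, the number of non-negative solutions to x_1+…+x_3 = 7 is C(9,2) = 36.
Subtract solutions that violate a single cap (substitute x_i' = x_i − (cap_i+1)): x_1 ≥ 7 gives C(2,2) = 1; x_2 ≥ 3 gives C(6,2) = 15; x_3 ≥ 4 gives C(5,2) = 10. Together 26.
Add back pairs where two caps are both exceeded: 0 + 0 + 1 = 1.
By inclusion–exclusion the count is 36 − 26 + 1 = 11.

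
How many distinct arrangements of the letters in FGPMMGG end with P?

With the last slot taken by P, it remains to arrange the other 6 letters (FGMMGG).
Those 6 letters have G appearing 3 times and M appearing twice, giving (6)!/(3!·2!) = 60.

60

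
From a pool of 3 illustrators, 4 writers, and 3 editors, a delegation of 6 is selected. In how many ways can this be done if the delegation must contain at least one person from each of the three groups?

Unrestricted: C(10,6) = 210 ways to pick any 6 of the 10.
Selections missing a whole group: no illustrators → C(7,6) = 7; no writers → C(6,6) = 1; no editors → C(7,6) = 7.
Add back selections omitting two groups (i.e. drawn from a single group): C(3,6) + C(4,6) + C(3,6) = 0.
By inclusion–exclusion: 210 − 15 + 0 = 195.

195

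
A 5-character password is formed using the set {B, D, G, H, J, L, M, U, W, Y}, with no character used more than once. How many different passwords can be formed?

30240

This is a permutation of 5 out of 10: P(10,5) = 10!/5!.
10 × 9 × 8 × 7 × 6 = 30240.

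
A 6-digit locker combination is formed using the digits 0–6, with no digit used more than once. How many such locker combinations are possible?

With no repetition, fill the 6 digits in order: 7 choices, then 6, down to 2.
7 × 6 × 5 × 4 × 3 × 2 = 5040.

5040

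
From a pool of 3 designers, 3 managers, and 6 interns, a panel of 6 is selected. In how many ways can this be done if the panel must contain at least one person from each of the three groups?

756

Total 6-person selections from all 12: C(12,6) = 924.
Selections missing a whole group: no designers → C(9,6) = 84; no managers → C(9,6) = 84; no interns → C(6,6) = 1.
Add back selections omitting two groups (i.e. drawn from a single group): C(3,6) + C(3,6) + C(6,6) = 1.
By inclusion–exclusion: 924 − 169 + 1 = 756.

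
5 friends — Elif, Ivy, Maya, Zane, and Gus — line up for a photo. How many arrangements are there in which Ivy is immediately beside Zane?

Treat {Ivy, Zane} as a single unit. There are 4 units to order, and the pair itself can be ordered 2 ways.
That gives 2 × 4! = 2 × 24 = 48.

48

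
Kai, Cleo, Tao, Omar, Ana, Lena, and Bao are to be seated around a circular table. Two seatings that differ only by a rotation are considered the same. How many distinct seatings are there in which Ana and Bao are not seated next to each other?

All circular seatings of 7 people number (6)! = 720.
Seatings with Ana beside Bao: treat them as a block with 2 internal orders, giving 2 × (5)! = 240.
Subtracting, 720 − 240 = 480.

480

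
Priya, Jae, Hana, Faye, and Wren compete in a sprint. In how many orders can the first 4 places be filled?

120

This is an ordered selection of 4 from 5: P(5,4).
That gives 5 × 4 × 3 × 2 = 120.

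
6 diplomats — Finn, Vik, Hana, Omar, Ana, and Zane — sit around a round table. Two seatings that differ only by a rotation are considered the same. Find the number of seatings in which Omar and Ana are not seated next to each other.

All circular seatings of 6 people number (5)! = 120.
Those with Omar next to Ana: fuse the pair into one unit and seat 5 units around a circle — 2·(4)! = 48.
Subtracting, 120 − 48 = 72.

72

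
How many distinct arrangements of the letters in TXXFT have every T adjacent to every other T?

Treat the 2 copies of T as a single block. The multiset to arrange is then {TT, F, X, X}, 4 items in all.
That gives (4)!/(2!) = 12 arrangements.

12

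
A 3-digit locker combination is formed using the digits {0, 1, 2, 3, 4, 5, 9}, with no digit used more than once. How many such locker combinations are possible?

210

Choose and order 3 of the 7 symbols: the first digit has 7 options, the next 6, then 5.
7 × 6 × 5 = 210.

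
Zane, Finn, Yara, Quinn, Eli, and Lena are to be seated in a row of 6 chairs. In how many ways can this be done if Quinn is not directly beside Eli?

There are 6! = 720 arrangements in all. If Quinn and Eli are adjacent, merging them into one block gives 2·(5)! = 240 arrangements.
Complementary counting: 720 − 240 = 480.

480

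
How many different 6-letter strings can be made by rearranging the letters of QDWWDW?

60

The 6 letters of QDWWDW have repeats: D appearing twice and W appearing 3 times.
The number of distinct arrangements is 6!/(3!·2!) = 720/12 = 60.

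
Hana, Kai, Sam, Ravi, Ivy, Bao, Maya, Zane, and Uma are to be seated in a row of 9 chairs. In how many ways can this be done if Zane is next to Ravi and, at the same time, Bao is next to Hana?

Treat {Zane,Ravi} as one block (2 orders) and {Bao,Hana} as another (2 orders).
That leaves 7 units to arrange: 2 × 2 × 7! = 4 × 5040 = 20160.

20160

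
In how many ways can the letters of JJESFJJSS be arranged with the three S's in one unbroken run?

210

Treat the 3 copies of S as a single block. The multiset to arrange is then {SSS, E, F, J, J, J, J}, 7 items in all.
That gives (7)!/(4!) = 210 arrangements.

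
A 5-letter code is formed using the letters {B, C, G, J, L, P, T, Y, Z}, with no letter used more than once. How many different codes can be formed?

15120

This is a permutation of 5 out of 9: P(9,5) = 9!/4!.
9 × 8 × 7 × 6 × 5 = 15120.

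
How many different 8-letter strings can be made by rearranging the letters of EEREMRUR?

The 8 letters of EEREMRUR have repeats: E appearing 3 times and R appearing 3 times.
So there are 8! / (3!·3!) = 1120 distinguishable arrangements.

1120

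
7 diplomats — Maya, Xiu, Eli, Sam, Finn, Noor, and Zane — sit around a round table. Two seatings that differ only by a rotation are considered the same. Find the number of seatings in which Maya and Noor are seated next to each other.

Glue Maya and Noor into a block (2 internal orders). Seating 6 units around a circle gives (5)! arrangements.
So 2 × (5)! = 2 × 120 = 240.

240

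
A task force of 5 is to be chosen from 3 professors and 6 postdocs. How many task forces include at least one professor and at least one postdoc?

120

With no constraint there are C(9,5) = 126 possible selections.
Selections missing a whole group: no professors → C(6,5) = 6; no postdocs → C(3,5) = 0.
Both groups omitted at once is impossible, so 126 − 6 = 120.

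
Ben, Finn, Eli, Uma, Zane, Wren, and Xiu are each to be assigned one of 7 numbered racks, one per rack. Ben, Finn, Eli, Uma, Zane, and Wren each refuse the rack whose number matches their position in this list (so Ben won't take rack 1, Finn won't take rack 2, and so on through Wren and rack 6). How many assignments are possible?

2119

Let Aᵢ (for 1 ≤ i ≤ 6) be the placements that put person i in their forbidden rack. Any j of these fix j positions, leaving (7−j)! ways to fill the rest, and there are C(6,j) ways to pick which j.
By inclusion–exclusion, the number of valid placements is Σ_{j=0}^{6} (−1)^j C(6,j)·(7−j)!.
Computing: 5040 − 4320 + 1800 − 480 + 90 − 12 + 1 = 2119.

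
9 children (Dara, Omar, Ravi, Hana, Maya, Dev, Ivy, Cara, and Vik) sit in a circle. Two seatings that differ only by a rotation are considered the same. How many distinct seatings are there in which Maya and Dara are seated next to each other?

10080

Treat {Maya, Dara} as one unit (2 internal orders) and seat the resulting 8 units around the table: (7)! circular arrangements.
So 2 × (7)! = 2 × 5040 = 10080.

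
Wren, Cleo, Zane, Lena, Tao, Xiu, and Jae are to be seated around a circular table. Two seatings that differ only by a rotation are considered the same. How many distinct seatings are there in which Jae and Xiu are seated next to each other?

240

Treat {Jae, Xiu} as one unit (2 internal orders) and seat the resulting 6 units around the table: (5)! circular arrangements.
So 2 × (5)! = 2 × 120 = 240.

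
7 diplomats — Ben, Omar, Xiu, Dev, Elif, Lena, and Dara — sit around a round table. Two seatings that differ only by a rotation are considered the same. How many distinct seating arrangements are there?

720

Seat Ben anywhere (absorbing the rotational symmetry), then permute the other 6: (6)! = 720.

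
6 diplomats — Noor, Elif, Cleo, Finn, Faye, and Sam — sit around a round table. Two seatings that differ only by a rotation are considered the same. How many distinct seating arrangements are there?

Fix one person's seat to break rotational symmetry; the remaining 5 people can be arranged in (5)! = 120 ways.

120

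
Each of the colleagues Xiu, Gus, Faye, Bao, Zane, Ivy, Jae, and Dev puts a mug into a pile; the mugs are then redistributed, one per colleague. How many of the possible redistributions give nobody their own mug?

Let Aᵢ be the assignments in which colleague i gets their own mug. We want the size of the complement of A₁∪…∪A_8.
By inclusion–exclusion this is Σ_{j=0}^{8} (−1)^j C(8,j)·(8−j)!.
Computing: 40320 − 40320 + 20160 − 6720 + 1680 − 336 + 56 − 8 + 1 = 14833.

14833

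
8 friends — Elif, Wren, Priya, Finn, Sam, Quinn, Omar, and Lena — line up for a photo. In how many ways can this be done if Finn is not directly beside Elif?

Of the 8! = 40320 arrangements, those with Finn and Elif adjacent number 2 × 7! = 10080 (treat the pair as a block with 2 internal orders).
So 40320 − 10080 = 30240 arrangements keep them apart.

30240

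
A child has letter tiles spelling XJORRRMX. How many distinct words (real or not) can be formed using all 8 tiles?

XJORRRMX has 8 letters with R appearing 3 times and X appearing twice.
The number of distinct arrangements is 8!/(3!·2!) = 40320/12 = 3360.

3360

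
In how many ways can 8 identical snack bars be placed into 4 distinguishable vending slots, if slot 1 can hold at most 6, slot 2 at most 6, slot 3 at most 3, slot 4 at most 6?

118

Without the upper bounds there are C(11,3) = 165 ways to split 8 among 4 vending slots.
Subtract solutions that violate a single cap (substitute x_i' = x_i − (cap_i+1)): x_1 ≥ 7 gives C(4,3) = 4; x_2 ≥ 7 gives C(4,3) = 4; x_3 ≥ 4 gives C(7,3) = 35; x_4 ≥ 7 gives C(4,3) = 4. Together 47.
No two caps can be exceeded simultaneously, so the pair terms are all 0.
By inclusion–exclusion the count is 165 − 47 + 0 = 118.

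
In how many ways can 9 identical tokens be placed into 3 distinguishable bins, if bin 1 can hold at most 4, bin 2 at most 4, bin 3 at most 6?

By stars and bars, unrestricted non-negative solutions to x_1+…+x_3 = 9 number C(9+2,2) = 55.
Subtract solutions that violate a single cap (substitute x_i' = x_i − (cap_i+1)): x_1 ≥ 5 gives C(6,2) = 15; x_2 ≥ 5 gives C(6,2) = 15; x_3 ≥ 7 gives C(4,2) = 6. Together 36.
No two caps can be exceeded simultaneously, so the pair terms are all 0.
By inclusion–exclusion the count is 55 − 36 + 0 = 19.

19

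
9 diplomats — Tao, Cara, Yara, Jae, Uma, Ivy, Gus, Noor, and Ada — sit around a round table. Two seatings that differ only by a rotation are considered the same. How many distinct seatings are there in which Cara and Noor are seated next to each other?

10080

Glue Cara and Noor into a block (2 internal orders). Seating 8 units around a circle gives (7)! arrangements.
So 2 × (7)! = 2 × 5040 = 10080.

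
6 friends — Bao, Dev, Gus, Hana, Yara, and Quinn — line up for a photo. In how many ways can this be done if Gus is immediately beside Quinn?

240

Glue Gus and Quinn into one block (2 internal orders), leaving 5 units to arrange in a row.
That gives 2 × 5! = 2 × 120 = 240.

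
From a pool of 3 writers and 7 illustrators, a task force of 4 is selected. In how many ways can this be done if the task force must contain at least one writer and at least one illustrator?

175

Unrestricted: C(10,4) = 210 ways to pick any 4 of the 10.
Subtract selections that omit an entire group: no writers → C(7,4) = 35; no illustrators → C(3,4) = 0.
Both groups omitted at once is impossible, so 210 − 35 = 175.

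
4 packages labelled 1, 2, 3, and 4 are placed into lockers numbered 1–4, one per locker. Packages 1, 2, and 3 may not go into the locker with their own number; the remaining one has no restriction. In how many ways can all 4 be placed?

Let Aᵢ (for i ∈ {1, 2, 3}) be the placements that put package i in its forbidden locker. Any j of these fix j positions, leaving (4−j)! ways to fill the rest, and there are C(3,j) ways to pick which j.
By inclusion–exclusion, the number of valid placements is Σ_{j=0}^{3} (−1)^j C(3,j)·(4−j)!.
Computing: 24 − 18 + 6 − 1 = 11.

11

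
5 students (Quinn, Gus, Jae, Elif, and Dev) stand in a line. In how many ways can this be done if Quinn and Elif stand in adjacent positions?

48

Treat {Quinn, Elif} as a single unit. There are 4 units to order, and the pair itself can be ordered 2 ways.
So the count is 2·(4)! = 48.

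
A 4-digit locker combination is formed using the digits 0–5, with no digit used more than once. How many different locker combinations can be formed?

360

This is a permutation of 4 out of 6: P(6,4) = 6!/2!.
6 × 5 × 4 × 3 = 360.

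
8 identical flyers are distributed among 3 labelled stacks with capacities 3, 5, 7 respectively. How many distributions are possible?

Ignoring the caps, the number of non-negative solutions to x_1+…+x_3 = 8 is C(10,2) = 45.
Subtract solutions that violate a single cap (substitute x_i' = x_i − (cap_i+1)): x_1 ≥ 4 gives C(6,2) = 15; x_2 ≥ 6 gives C(4,2) = 6; x_3 ≥ 8 gives C(2,2) = 1. Together 22.
No two caps can be exceeded simultaneously, so the pair terms are all 0.
By inclusion–exclusion the count is 45 − 22 + 0 = 23.

23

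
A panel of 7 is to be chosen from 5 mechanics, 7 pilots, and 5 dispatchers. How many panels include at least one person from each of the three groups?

With no constraint there are C(17,7) = 19448 possible selections.
Subtract selections that omit an entire group: no mechanics → C(12,7) = 792; no pilots → C(10,7) = 120; no dispatchers → C(12,7) = 792.
Add back selections omitting two groups (i.e. drawn from a single group): C(5,7) + C(7,7) + C(5,7) = 1.
By inclusion–exclusion: 19448 − 1704 + 1 = 17745.

17745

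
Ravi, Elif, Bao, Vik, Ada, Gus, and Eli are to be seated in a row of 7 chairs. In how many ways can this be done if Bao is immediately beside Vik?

1440

Treat {Bao, Vik} as a single unit. There are 6 units to order, and the pair itself can be ordered 2 ways.
So the count is 2·(6)! = 1440.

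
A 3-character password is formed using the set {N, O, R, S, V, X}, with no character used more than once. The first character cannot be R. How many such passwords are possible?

The first character has 6−1 = 5 choices (anything except R).
The remaining 2 characters are filled from the other 5 symbols without repetition: 5 × 4 = 20.
Total: 5 × 20 = 100.

100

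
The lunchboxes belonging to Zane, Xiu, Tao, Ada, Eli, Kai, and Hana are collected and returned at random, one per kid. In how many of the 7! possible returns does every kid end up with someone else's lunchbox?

Let Aᵢ be the assignments in which kid i gets their own lunchbox. We want the size of the complement of A₁∪…∪A_7.
By inclusion–exclusion this is Σ_{j=0}^{7} (−1)^j C(7,j)·(7−j)!.
Computing: 5040 − 5040 + 2520 − 840 + 210 − 42 + 7 − 1 = 1854.

1854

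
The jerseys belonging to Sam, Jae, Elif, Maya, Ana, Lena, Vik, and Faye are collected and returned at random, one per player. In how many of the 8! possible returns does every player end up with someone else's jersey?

Let Aᵢ be the assignments in which player i gets their old jersey. We want the size of the complement of A₁∪…∪A_8.
By inclusion–exclusion this is Σ_{j=0}^{8} (−1)^j C(8,j)·(8−j)!.
Computing: 40320 − 40320 + 20160 − 6720 + 1680 − 336 + 56 − 8 + 1 = 14833.

14833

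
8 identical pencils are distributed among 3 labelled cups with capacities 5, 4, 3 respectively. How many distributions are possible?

14

By stars and bars, unrestricted non-negative solutions to x_1+…+x_3 = 8 number C(8+2,2) = 45.
Subtract solutions that violate a single cap (substitute x_i' = x_i − (cap_i+1)): x_1 ≥ 6 gives C(4,2) = 6; x_2 ≥ 5 gives C(5,2) = 10; x_3 ≥ 4 gives C(6,2) = 15. Together 31.
No two caps can be exceeded simultaneously, so the pair terms are all 0.
By inclusion–exclusion the count is 45 − 31 + 0 = 14.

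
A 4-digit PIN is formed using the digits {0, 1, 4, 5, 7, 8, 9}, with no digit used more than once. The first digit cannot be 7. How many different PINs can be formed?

The first digit has 7−1 = 6 choices (anything except 7).
The remaining 3 digits are filled from the other 6 symbols without repetition: 6 × 5 × 4 = 120.
Total: 6 × 120 = 720.

720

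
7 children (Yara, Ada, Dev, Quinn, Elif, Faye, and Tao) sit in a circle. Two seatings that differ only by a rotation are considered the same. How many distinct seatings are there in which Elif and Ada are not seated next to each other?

Without the restriction there are (6)! = 720 seatings.
Seatings with Elif beside Ada: treat them as a block with 2 internal orders, giving 2 × (5)! = 240.
Subtracting, 720 − 240 = 480.

480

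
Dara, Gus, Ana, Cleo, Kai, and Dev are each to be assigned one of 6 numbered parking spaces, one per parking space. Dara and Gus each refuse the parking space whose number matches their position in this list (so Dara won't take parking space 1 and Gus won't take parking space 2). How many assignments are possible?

Let Aᵢ (for i ∈ {1, 2}) be the placements that put person i in their forbidden parking space. Any j of these fix j positions, leaving (6−j)! ways to fill the rest, and there are C(2,j) ways to pick which j.
By inclusion–exclusion, the number of valid placements is Σ_{j=0}^{2} (−1)^j C(2,j)·(6−j)!.
Computing: 720 − 240 + 24 = 504.

504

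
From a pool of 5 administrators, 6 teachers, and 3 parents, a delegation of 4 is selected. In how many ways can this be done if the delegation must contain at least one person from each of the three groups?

495

Unrestricted: C(14,4) = 1001 ways to pick any 4 of the 14.
Selections missing a whole group: no administrators → C(9,4) = 126; no teachers → C(8,4) = 70; no parents → C(11,4) = 330.
Add back selections omitting two groups (i.e. drawn from a single group): C(5,4) + C(6,4) + C(3,4) = 20.
By inclusion–exclusion: 1001 − 526 + 20 = 495.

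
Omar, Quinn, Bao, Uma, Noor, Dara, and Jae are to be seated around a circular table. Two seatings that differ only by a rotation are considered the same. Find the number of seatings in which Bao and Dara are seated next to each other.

Glue Bao and Dara into a block (2 internal orders). Seating 6 units around a circle gives (5)! arrangements.
So 2 × (5)! = 2 × 120 = 240.

240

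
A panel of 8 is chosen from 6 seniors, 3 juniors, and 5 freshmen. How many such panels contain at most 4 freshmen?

Split by how many freshmen are chosen (0 through 4).
Sum: C(5,0)·C(9,8) + C(5,1)·C(9,7) + C(5,2)·C(9,6) + C(5,3)·C(9,5) + C(5,4)·C(9,4) = 9 + 180 + 840 + 1260 + 630 = 2919.

2919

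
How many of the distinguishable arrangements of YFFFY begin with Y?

With the first slot taken by Y, it remains to arrange the other 4 letters (FFFY).
Those 4 letters have F appearing 3 times, giving (4)!/(3!) = 4.

4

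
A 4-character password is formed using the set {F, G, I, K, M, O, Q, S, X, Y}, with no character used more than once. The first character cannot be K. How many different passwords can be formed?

4536

The first character has 10−1 = 9 choices (anything except K).
The remaining 3 characters are filled from the other 9 symbols without repetition: 9 × 8 × 7 = 504.
Total: 9 × 504 = 4536.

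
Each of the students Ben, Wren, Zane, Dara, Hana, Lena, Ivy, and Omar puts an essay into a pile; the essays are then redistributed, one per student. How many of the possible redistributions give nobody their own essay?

14833

Count assignments avoiding every fixed point. For any j of the 8 students fixed to their own essay, the other 8−j can be arranged in (8−j)! ways.
By inclusion–exclusion this is Σ_{j=0}^{8} (−1)^j C(8,j)·(8−j)!.
Computing: 40320 − 40320 + 20160 − 6720 + 1680 − 336 + 56 − 8 + 1 = 14833.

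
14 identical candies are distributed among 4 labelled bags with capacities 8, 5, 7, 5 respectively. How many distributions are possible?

222

By stars and bars, unrestricted non-negative solutions to x_1+…+x_4 = 14 number C(14+3,3) = 680.
Subtract solutions that violate a single cap (substitute x_i' = x_i − (cap_i+1)): x_1 ≥ 9 gives C(8,3) = 56; x_2 ≥ 6 gives C(11,3) = 165; x_3 ≥ 8 gives C(9,3) = 84; x_4 ≥ 6 gives C(11,3) = 165. Together 470.
Add back pairs where two caps are both exceeded: 0 + 0 + 0 + 1 + 10 + 1 = 12.
By inclusion–exclusion the count is 680 − 470 + 12 = 222.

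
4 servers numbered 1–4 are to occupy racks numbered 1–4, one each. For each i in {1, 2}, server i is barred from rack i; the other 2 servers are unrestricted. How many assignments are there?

Let Aᵢ (for i ∈ {1, 2}) be the placements that put server i in its forbidden rack. Any j of these fix j positions, leaving (4−j)! ways to fill the rest, and there are C(2,j) ways to pick which j.
By inclusion–exclusion, the number of valid placements is Σ_{j=0}^{2} (−1)^j C(2,j)·(4−j)!.
Computing: 24 − 12 + 2 = 14.

14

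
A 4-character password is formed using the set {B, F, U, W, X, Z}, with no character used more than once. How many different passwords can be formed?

This is a permutation of 4 out of 6: P(6,4) = 6!/2!.
That product is 6 × 5 × 4 × 3 = 360.

360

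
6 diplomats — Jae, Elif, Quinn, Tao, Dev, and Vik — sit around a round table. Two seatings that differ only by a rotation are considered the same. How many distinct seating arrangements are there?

120

Fix one person's seat to break rotational symmetry; the remaining 5 people can be arranged in (5)! = 120 ways.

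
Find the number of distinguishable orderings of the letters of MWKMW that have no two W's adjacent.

Total arrangements of MWKMW: 5!/(2!·2!) = 30.
Arrangements with the W's together: treat WW as one letter, giving (4)!/(2!) = 12.
Hence 30 − 12 = 18.

18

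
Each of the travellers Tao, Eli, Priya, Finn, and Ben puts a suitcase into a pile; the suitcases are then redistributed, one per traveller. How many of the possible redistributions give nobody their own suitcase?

Count assignments avoiding every fixed point. For any j of the 5 travellers fixed to their own suitcase, the other 5−j can be arranged in (5−j)! ways.
By inclusion–exclusion this is Σ_{j=0}^{5} (−1)^j C(5,j)·(5−j)!.
Computing: 120 − 120 + 60 − 20 + 5 − 1 = 44.

44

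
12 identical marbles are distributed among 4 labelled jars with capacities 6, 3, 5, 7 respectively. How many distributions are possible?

130

Ignoring the caps, the number of non-negative solutions to x_1+…+x_4 = 12 is C(15,3) = 455.
Subtract solutions that violate a single cap (substitute x_i' = x_i − (cap_i+1)): x_1 ≥ 7 gives C(8,3) = 56; x_2 ≥ 4 gives C(11,3) = 165; x_3 ≥ 6 gives C(9,3) = 84; x_4 ≥ 8 gives C(7,3) = 35. Together 340.
Add back pairs where two caps are both exceeded: 4 + 0 + 0 + 10 + 1 + 0 = 15.
By inclusion–exclusion the count is 455 − 340 + 15 = 130.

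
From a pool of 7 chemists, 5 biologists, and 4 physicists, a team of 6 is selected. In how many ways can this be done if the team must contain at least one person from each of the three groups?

With no constraint there are C(16,6) = 8008 possible selections.
Selections missing a whole group: no chemists → C(9,6) = 84; no biologists → C(11,6) = 462; no physicists → C(12,6) = 924.
Add back selections omitting two groups (i.e. drawn from a single group): C(7,6) + C(5,6) + C(4,6) = 7.
By inclusion–exclusion: 8008 − 1470 + 7 = 6545.

6545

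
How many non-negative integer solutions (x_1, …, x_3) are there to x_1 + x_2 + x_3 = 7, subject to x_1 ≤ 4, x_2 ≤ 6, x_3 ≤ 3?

By stars and bars, unrestricted non-negative solutions to x_1+…+x_3 = 7 number C(7+2,2) = 36.
Subtract solutions that violate a single cap (substitute x_i' = x_i − (cap_i+1)): x_1 ≥ 5 gives C(4,2) = 6; x_2 ≥ 7 gives C(2,2) = 1; x_3 ≥ 4 gives C(5,2) = 10. Together 17.
No two caps can be exceeded simultaneously, so the pair terms are all 0.
By inclusion–exclusion the count is 36 − 17 + 0 = 19.

19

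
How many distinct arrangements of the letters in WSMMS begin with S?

12

With the first slot taken by S, it remains to arrange the other 4 letters (WMMS).
Those 4 letters have M appearing twice, giving (4)!/(2!) = 12.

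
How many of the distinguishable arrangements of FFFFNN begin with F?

10

Fix F in the first position and arrange the remaining 5 letters.
Those 5 letters have F appearing 3 times and N appearing twice, giving (5)!/(3!·2!) = 10.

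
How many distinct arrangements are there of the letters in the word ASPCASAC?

Letter multiplicities in ASPCASAC: A×3, C×2, P×1, S×2.
So there are 8! / (3!·2!·2!) = 1680 distinguishable arrangements.

1680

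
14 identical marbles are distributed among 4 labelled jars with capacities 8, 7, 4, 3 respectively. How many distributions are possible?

109

Without the upper bounds there are C(17,3) = 680 ways to split 14 among 4 jars.
Subtract solutions that violate a single cap (substitute x_i' = x_i − (cap_i+1)): x_1 ≥ 9 gives C(8,3) = 56; x_2 ≥ 8 gives C(9,3) = 84; x_3 ≥ 5 gives C(12,3) = 220; x_4 ≥ 4 gives C(13,3) = 286. Together 646.
Add back pairs where two caps are both exceeded: 0 + 1 + 4 + 4 + 10 + 56 = 75.
By inclusion–exclusion the count is 680 − 646 + 75 = 109.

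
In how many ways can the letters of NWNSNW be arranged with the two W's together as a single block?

20

Treat the 2 copies of W as a single block. The multiset to arrange is then {WW, N, N, N, S}, 5 items in all.
That gives (5)!/(3!) = 20 arrangements.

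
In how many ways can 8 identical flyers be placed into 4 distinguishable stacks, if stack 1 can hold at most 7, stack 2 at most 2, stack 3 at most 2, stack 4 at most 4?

44

Ignoring the caps, the number of non-negative solutions to x_1+…+x_4 = 8 is C(11,3) = 165.
Subtract solutions that violate a single cap (substitute x_i' = x_i − (cap_i+1)): x_1 ≥ 8 gives C(3,3) = 1; x_2 ≥ 3 gives C(8,3) = 56; x_3 ≥ 3 gives C(8,3) = 56; x_4 ≥ 5 gives C(6,3) = 20. Together 133.
Add back pairs where two caps are both exceeded: 0 + 0 + 0 + 10 + 1 + 1 = 12.
By inclusion–exclusion the count is 165 − 133 + 12 = 44.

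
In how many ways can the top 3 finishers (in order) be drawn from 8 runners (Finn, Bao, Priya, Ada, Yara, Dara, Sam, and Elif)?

336

This is an ordered selection of 3 from 8: P(8,3).
That gives 8 × 7 × 6 = 336.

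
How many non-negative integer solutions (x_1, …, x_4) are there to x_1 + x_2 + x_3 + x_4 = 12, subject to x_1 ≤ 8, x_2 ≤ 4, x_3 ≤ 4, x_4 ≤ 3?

By stars and bars, unrestricted non-negative solutions to x_1+…+x_4 = 12 number C(12+3,3) = 455.
Subtract solutions that violate a single cap (substitute x_i' = x_i − (cap_i+1)): x_1 ≥ 9 gives C(6,3) = 20; x_2 ≥ 5 gives C(10,3) = 120; x_3 ≥ 5 gives C(10,3) = 120; x_4 ≥ 4 gives C(11,3) = 165. Together 425.
Add back pairs where two caps are both exceeded: 0 + 0 + 0 + 10 + 20 + 20 = 50.
By inclusion–exclusion the count is 455 − 425 + 50 = 80.

80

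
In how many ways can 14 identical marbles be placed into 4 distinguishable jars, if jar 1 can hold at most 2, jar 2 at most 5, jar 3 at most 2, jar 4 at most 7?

Without the upper bounds there are C(17,3) = 680 ways to split 14 among 4 jars.
Subtract solutions that violate a single cap (substitute x_i' = x_i − (cap_i+1)): x_1 ≥ 3 gives C(14,3) = 364; x_2 ≥ 6 gives C(11,3) = 165; x_3 ≥ 3 gives C(14,3) = 364; x_4 ≥ 8 gives C(9,3) = 84. Together 977.
Add back pairs where two caps are both exceeded: 56 + 165 + 20 + 56 + 1 + 20 = 318.
Subtract triples: 10 + 0 + 1 + 0 = 11.
By inclusion–exclusion the count is 680 − 977 + 318 − 11 = 10.

10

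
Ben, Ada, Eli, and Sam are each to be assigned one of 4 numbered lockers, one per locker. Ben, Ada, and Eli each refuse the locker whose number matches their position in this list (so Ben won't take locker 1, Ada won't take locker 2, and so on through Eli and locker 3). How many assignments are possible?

11

Let Aᵢ (for i ∈ {1, 2, 3}) be the placements that put person i in their forbidden locker. Any j of these fix j positions, leaving (4−j)! ways to fill the rest, and there are C(3,j) ways to pick which j.
By inclusion–exclusion, the number of valid placements is Σ_{j=0}^{3} (−1)^j C(3,j)·(4−j)!.
Computing: 24 − 18 + 6 − 1 = 11.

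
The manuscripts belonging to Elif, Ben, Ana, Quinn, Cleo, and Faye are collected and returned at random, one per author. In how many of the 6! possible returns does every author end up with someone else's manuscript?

Count assignments avoiding every fixed point. For any j of the 6 authors fixed to their own manuscript, the other 6−j can be arranged in (6−j)! ways.
By inclusion–exclusion this is Σ_{j=0}^{6} (−1)^j C(6,j)·(6−j)!.
Computing: 720 − 720 + 360 − 120 + 30 − 6 + 1 = 265.

265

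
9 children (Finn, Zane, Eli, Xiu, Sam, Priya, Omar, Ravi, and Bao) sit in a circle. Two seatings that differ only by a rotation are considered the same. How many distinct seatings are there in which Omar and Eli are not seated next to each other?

Without the restriction there are (8)! = 40320 seatings.
Seatings with Omar beside Eli: treat them as a block with 2 internal orders, giving 2 × (7)! = 10080.
Subtracting, 40320 − 10080 = 30240.

30240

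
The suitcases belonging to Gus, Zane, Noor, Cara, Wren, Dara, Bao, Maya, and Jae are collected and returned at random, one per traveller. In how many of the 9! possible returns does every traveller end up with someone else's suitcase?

Let Aᵢ be the assignments in which traveller i gets their own suitcase. We want the size of the complement of A₁∪…∪A_9.
By inclusion–exclusion this is Σ_{j=0}^{9} (−1)^j C(9,j)·(9−j)!.
Computing: 362880 − 362880 + 181440 − 60480 + 15120 − 3024 + 504 − 72 + 9 − 1 = 133496.

133496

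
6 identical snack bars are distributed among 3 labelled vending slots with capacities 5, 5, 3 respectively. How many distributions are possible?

Ignoring the caps, the number of non-negative solutions to x_1+…+x_3 = 6 is C(8,2) = 28.
Subtract solutions that violate a single cap (substitute x_i' = x_i − (cap_i+1)): x_1 ≥ 6 gives C(2,2) = 1; x_2 ≥ 6 gives C(2,2) = 1; x_3 ≥ 4 gives C(4,2) = 6. Together 8.
No two caps can be exceeded simultaneously, so the pair terms are all 0.
By inclusion–exclusion the count is 28 − 8 + 0 = 20.

20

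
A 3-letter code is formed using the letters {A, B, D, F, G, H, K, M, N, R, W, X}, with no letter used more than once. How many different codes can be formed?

1320

Choose and order 3 of the 12 symbols: the first letter has 12 options, the next 11, then 10.
That product is 12 × 11 × 10 = 1320.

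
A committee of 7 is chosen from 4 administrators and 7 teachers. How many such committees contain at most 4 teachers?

Split by how many teachers are chosen (0 through 4).
Sum: C(7,0)·C(4,7) + C(7,1)·C(4,6) + C(7,2)·C(4,5) + C(7,3)·C(4,4) + C(7,4)·C(4,3) = 0 + 0 + 0 + 35 + 140 = 175.

175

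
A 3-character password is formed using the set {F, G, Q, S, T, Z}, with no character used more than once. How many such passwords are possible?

This is a permutation of 3 out of 6: P(6,3) = 6!/3!.
That product is 6 × 5 × 4 = 120.

120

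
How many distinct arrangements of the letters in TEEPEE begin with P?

5

Fix P in the first position and arrange the remaining 5 letters.
Those 5 letters have E appearing 4 times, giving (5)!/(4!) = 5.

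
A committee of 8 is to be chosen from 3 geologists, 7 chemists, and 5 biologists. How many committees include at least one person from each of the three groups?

5894

Unrestricted: C(15,8) = 6435 ways to pick any 8 of the 15.
Subtract selections that omit an entire group: no geologists → C(12,8) = 495; no chemists → C(8,8) = 1; no biologists → C(10,8) = 45.
Add back selections omitting two groups (i.e. drawn from a single group): C(3,8) + C(7,8) + C(5,8) = 0.
By inclusion–exclusion: 6435 − 541 + 0 = 5894.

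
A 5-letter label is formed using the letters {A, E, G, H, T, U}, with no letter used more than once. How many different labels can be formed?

720

With no repetition, fill the 5 letters in order: 6 choices, then 5, down to 2.
That product is 6 × 5 × 4 × 3 × 2 = 720.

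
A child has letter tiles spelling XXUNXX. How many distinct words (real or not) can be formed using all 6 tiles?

30

The 6 letters of XXUNXX have repeats: X appearing 4 times.
So there are 6! / (4!) = 30 distinguishable arrangements.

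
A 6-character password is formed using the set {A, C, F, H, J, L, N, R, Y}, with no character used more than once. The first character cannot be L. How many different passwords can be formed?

The first character has 9−1 = 8 choices (anything except L).
The remaining 5 characters are filled from the other 8 symbols without repetition: 8 × 7 × 6 × 5 × 4 = 6720.
Total: 8 × 6720 = 53760.

53760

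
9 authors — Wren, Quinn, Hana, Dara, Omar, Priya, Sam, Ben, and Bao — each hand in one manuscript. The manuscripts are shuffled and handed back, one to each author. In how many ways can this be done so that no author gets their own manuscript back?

133496

Count assignments avoiding every fixed point. For any j of the 9 authors fixed to their own manuscript, the other 9−j can be arranged in (9−j)! ways.
By inclusion–exclusion this is Σ_{j=0}^{9} (−1)^j C(9,j)·(9−j)!.
Computing: 362880 − 362880 + 181440 − 60480 + 15120 − 3024 + 504 − 72 + 9 − 1 = 133496.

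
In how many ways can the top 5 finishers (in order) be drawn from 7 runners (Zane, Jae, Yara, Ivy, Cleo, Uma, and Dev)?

2520

This is an ordered selection of 5 from 7: P(7,5).
That gives 7 × 6 × 5 × 4 × 3 = 2520.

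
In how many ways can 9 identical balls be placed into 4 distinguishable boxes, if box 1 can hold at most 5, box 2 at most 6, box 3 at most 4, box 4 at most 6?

By stars and bars, unrestricted non-negative solutions to x_1+…+x_4 = 9 number C(9+3,3) = 220.
Subtract solutions that violate a single cap (substitute x_i' = x_i − (cap_i+1)): x_1 ≥ 6 gives C(6,3) = 20; x_2 ≥ 7 gives C(5,3) = 10; x_3 ≥ 5 gives C(7,3) = 35; x_4 ≥ 7 gives C(5,3) = 10. Together 75.
No two caps can be exceeded simultaneously, so the pair terms are all 0.
By inclusion–exclusion the count is 220 − 75 + 0 = 145.

145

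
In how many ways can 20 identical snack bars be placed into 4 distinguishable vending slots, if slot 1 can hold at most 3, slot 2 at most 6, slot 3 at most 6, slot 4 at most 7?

10

Without the upper bounds there are C(23,3) = 1771 ways to split 20 among 4 vending slots.
Subtract solutions that violate a single cap (substitute x_i' = x_i − (cap_i+1)): x_1 ≥ 4 gives C(19,3) = 969; x_2 ≥ 7 gives C(16,3) = 560; x_3 ≥ 7 gives C(16,3) = 560; x_4 ≥ 8 gives C(15,3) = 455. Together 2544.
Add back pairs where two caps are both exceeded: 220 + 220 + 165 + 84 + 56 + 56 = 801.
Subtract triples: 10 + 4 + 4 + 0 = 18.
By inclusion–exclusion the count is 1771 − 2544 + 801 − 18 = 10.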